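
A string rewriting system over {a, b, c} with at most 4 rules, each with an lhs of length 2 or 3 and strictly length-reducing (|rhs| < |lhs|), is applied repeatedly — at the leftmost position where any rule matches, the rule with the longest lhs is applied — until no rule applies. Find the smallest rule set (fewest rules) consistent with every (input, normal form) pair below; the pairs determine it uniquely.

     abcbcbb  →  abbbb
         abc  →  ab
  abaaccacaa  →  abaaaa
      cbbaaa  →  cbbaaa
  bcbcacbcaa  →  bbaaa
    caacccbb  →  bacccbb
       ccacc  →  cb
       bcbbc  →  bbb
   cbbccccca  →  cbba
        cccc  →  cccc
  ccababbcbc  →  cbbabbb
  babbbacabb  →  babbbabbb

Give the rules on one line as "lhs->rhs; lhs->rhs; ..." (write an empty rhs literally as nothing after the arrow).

bc->b; ca->b; cba->a

  | abcbcbb => abbcbb => abbbb
  | abc => ab
  | abaaccacaa => abaacbcaa => abaacbaa => abaaaa
  | cbbaaa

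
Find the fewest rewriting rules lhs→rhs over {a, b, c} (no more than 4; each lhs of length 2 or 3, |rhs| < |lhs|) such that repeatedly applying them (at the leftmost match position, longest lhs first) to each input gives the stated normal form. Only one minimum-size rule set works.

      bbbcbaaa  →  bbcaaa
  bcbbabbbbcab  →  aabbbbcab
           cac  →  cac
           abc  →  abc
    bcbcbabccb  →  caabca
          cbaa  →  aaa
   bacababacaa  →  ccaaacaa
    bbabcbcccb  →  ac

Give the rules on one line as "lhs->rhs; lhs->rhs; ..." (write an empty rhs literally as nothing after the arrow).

acc->bb; ba->c; cb->a

  | bbbcbaaa => bbbaaaa => bbcaaa
  | bcbbabbbbcab => bababbbbcab => cbabbbbcab => aabbbbcab
  | cac
  | abc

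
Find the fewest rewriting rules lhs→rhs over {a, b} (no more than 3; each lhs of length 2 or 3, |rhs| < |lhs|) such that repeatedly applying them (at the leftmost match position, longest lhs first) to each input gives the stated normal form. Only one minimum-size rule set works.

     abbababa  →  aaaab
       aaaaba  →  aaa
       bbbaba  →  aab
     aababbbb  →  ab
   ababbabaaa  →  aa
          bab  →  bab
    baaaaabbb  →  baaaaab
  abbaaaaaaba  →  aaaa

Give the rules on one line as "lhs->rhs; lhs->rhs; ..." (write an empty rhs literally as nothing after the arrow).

aba->; bb->b; bba->ab

  | abbababa => aabbaba => aaabba => aaaab
  | aaaaba => aaa
  | bbbaba => bbaba => abba => aab
  | aababbbb => abbbb => abbb => abb => ab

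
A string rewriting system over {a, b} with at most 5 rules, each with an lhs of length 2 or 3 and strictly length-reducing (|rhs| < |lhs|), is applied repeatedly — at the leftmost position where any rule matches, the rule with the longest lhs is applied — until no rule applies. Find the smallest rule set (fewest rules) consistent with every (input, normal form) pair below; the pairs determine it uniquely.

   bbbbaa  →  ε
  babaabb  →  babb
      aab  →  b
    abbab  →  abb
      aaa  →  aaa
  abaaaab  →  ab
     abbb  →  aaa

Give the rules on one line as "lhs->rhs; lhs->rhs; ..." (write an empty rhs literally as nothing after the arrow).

aab->b; baa->; bba->b; bbb->aa

  | bbbbaa => aabaa => baa => ε
  | babaabb => babb
  | aab => b
  | abbab => abb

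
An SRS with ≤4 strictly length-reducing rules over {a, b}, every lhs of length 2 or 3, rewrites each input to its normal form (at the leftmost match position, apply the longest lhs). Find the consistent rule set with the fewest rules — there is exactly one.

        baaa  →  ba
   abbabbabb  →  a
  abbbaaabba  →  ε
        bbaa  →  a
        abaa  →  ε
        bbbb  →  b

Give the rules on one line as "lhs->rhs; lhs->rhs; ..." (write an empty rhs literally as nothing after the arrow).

aa->; ab->; bb->a

  | baaa => ba
  | abbabbabb => babbabb => bbabb => aabb => bb => a
  | abbbaaabba => bbaaabba => aaaabba => aabba => bba => aa => ε
  | bbaa => aaa => a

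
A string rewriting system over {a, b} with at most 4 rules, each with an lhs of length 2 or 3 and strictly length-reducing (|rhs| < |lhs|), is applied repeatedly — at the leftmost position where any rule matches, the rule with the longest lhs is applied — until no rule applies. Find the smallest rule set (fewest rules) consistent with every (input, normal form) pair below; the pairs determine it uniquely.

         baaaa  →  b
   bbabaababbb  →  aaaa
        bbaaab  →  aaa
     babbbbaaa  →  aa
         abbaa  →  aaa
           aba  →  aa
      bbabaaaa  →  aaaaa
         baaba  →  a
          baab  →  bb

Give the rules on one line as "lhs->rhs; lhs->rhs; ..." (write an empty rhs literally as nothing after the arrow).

  | baaaa => baa => b
  | bbabaababbb => abbaababbb => abaababbb => aaababbb => aaaabbb => aaaabb => aaaab => aaaa
  | bbaaab => abaab => aaab => aaa
  | babbbbaaa => bbbaaa => babaa => aa

ab->a; baa->b; bab->; bba->ab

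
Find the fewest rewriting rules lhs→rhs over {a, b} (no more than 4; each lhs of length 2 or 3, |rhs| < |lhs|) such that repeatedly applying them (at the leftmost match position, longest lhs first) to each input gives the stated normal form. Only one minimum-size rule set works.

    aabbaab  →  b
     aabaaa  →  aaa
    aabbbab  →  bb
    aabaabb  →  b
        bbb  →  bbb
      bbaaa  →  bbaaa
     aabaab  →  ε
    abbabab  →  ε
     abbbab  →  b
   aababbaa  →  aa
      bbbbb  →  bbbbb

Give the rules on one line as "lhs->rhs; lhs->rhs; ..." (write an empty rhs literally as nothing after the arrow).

aab->; ab->; abb->

  | aabbaab => baab => b
  | aabaaa => aaa
  | aabbbab => bbab => bb
  | aabaabb => aabb => b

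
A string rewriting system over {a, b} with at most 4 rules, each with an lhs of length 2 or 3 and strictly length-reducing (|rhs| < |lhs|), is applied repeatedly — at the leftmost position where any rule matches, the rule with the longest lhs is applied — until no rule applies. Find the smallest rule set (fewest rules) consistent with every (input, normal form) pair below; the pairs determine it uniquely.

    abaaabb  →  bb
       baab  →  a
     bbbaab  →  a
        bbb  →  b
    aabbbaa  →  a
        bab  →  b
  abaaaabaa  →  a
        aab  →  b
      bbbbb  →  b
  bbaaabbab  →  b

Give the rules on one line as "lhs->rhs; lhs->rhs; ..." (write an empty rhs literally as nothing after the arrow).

  | abaaabb => aaaabb => aabb => bb
  | baab => ab => a
  | bbbaab => baab => ab => a
  | bbb => b

aa->; ab->a; ba->; bbb->b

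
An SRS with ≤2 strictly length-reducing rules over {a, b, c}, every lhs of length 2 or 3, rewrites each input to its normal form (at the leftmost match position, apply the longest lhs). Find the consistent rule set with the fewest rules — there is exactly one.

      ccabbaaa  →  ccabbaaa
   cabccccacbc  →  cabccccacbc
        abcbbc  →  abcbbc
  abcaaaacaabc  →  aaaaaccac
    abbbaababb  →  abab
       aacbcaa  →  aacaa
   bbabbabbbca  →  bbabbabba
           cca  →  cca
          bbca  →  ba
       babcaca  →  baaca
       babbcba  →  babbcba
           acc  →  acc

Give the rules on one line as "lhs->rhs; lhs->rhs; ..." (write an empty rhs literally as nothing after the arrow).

  | ccabbaaa
  | cabccccacbc
  | abcbbc
  | abcaaaacaabc => aaaaacaabc => aaaaaccac

aab->ca; bca->a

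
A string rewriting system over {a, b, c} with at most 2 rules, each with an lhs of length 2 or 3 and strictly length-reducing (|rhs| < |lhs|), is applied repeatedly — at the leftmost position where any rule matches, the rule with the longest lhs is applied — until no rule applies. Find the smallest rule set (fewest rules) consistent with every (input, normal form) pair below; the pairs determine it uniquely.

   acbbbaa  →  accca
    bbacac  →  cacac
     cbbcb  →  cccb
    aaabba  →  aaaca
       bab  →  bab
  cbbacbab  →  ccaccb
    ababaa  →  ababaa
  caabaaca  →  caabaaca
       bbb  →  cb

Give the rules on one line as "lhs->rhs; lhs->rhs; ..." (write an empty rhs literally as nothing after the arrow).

bb->c; cba->cc

  | acbbbaa => accbaa => accca
  | bbacac => cacac
  | cbbcb => cccb
  | aaabba => aaaca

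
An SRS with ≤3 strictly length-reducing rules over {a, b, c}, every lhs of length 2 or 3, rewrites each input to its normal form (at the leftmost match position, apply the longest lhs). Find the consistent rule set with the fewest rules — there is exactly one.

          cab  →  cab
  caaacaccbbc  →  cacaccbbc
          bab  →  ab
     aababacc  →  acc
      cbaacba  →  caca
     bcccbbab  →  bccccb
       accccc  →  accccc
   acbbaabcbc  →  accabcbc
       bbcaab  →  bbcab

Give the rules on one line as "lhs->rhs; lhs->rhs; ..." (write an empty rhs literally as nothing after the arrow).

  | cab
  | caaacaccbbc => caacaccbbc => cacaccbbc
  | bab => ab
  | aababacc => ababacc => aabacc => abacc => aacc => acc

aa->a; ba->a; bba->c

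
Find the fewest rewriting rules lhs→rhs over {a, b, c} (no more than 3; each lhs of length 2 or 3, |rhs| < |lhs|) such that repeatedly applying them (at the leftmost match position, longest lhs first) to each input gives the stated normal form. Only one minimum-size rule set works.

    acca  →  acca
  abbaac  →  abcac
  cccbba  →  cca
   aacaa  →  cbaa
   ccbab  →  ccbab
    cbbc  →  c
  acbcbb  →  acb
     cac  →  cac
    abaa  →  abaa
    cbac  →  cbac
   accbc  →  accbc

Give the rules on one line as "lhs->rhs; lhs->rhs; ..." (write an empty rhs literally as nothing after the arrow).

aac->cb; bba->bc; cbb->

  | acca
  | abbaac => abcac
  | cccbba => cca
  | aacaa => cbaa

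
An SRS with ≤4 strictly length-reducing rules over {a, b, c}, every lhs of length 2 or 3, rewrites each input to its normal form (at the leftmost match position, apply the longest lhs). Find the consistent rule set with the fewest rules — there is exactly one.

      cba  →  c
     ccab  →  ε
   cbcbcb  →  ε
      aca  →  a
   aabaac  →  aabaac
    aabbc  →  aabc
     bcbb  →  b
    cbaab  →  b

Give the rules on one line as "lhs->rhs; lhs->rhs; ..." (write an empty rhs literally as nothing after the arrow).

  | cba => c
  | ccab => cb => ε
  | cbcbcb => cbcb => cb => ε
  | aca => a

bb->b; ca->; cb->; cba->c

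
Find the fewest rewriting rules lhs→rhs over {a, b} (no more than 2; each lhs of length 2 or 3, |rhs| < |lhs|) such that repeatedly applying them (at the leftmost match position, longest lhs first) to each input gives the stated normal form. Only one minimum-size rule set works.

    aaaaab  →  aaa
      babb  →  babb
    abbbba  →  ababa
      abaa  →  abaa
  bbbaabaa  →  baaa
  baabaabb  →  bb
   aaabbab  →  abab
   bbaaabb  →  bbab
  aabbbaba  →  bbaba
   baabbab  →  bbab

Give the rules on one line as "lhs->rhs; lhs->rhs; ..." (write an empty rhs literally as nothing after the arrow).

  | aaaaab => aaa
  | babb
  | abbbba => ababa
  | abaa

aab->; bbb->ba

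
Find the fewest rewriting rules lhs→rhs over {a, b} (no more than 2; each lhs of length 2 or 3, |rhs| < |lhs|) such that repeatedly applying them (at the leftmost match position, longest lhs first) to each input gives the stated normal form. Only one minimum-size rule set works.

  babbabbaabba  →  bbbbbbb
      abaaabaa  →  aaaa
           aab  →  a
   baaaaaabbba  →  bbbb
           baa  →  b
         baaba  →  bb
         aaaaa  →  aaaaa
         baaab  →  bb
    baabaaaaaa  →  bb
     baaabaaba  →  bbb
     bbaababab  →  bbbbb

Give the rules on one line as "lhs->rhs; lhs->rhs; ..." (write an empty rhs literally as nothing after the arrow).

  | babbabbaabba => bbbabbaabba => bbbbbaabba => bbbbbabba => bbbbbbba => bbbbbbb
  | abaaabaa => aaabaa => aaaa
  | aab => a
  | baaaaaabbba => baaaaabbba => baaaabbba => baaabbba => baabbba => babbba => bbbba => bbbb

ab->; ba->b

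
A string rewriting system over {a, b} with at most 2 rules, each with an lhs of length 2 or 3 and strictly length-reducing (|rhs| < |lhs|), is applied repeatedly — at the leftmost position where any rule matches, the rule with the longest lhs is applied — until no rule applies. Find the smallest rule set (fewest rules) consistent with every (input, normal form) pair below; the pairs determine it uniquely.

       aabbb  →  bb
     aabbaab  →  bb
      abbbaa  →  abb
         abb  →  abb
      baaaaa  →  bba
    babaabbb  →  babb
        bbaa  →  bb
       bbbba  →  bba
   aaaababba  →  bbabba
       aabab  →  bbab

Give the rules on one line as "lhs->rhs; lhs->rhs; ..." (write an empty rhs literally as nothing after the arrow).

aa->b; bbb->bb

  | aabbb => bbbb => bbb => bb
  | aabbaab => bbbaab => bbaab => bbbb => bbb => bb
  | abbbaa => abbaa => abbb => abb
  | abb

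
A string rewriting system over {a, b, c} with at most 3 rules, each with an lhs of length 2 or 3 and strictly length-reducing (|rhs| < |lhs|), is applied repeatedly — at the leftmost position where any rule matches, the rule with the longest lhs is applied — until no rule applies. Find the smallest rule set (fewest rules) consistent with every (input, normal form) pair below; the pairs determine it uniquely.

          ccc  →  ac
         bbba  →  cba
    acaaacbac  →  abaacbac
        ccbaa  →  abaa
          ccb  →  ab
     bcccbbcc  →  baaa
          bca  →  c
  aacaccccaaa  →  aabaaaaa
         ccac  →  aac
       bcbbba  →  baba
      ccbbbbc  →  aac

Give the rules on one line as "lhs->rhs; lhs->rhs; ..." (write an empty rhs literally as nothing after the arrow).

bb->c; ca->b; cc->a

  | ccc => ac
  | bbba => cba
  | acaaacbac => abaacbac
  | ccbaa => abaa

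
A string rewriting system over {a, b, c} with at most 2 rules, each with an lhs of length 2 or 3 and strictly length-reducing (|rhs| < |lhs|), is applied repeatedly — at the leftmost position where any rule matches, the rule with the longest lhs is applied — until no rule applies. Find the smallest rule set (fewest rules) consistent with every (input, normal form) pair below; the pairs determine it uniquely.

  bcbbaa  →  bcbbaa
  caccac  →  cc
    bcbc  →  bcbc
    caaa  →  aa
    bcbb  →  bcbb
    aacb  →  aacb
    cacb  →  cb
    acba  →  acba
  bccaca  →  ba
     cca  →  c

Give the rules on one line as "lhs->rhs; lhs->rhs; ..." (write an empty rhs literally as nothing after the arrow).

bcc->b; ca->

  | bcbbaa
  | caccac => ccac => cc
  | bcbc
  | caaa => aa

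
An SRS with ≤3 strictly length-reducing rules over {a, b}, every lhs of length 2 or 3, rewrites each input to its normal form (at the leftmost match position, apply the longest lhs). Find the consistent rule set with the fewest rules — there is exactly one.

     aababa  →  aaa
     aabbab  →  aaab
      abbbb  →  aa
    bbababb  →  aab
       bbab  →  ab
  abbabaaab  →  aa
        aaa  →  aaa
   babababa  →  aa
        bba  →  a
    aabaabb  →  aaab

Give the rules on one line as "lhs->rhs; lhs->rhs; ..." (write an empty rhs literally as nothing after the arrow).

ba->b; bb->; bbb->ab

  | aababa => aabba => aaa
  | aabbab => aaab
  | abbbb => aabb => aa
  | bbababb => ababb => abbb => aab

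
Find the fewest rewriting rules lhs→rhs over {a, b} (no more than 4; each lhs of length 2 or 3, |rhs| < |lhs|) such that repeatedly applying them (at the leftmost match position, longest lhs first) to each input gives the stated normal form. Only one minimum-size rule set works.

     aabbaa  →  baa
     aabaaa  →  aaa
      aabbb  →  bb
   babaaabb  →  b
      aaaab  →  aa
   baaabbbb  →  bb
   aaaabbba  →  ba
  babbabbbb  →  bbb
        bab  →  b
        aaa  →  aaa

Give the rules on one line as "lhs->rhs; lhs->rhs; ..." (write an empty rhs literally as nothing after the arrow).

aab->; ab->; abb->

  | aabbaa => baa
  | aabaaa => aaa
  | aabbb => bb
  | babaaabb => baaabb => bab => b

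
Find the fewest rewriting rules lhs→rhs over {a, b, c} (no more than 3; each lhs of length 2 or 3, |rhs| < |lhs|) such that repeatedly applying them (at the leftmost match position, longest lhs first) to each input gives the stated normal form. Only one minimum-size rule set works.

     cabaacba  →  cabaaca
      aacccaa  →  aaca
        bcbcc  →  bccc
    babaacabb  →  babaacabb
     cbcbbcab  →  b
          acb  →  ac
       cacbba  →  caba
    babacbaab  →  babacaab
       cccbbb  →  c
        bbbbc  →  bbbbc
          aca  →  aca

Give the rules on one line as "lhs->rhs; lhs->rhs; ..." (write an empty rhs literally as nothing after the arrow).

  | cabaacba => cabaaca
  | aacccaa => aaca
  | bcbcc => bccc
  | babaacabb

cb->c; cbb->b; cca->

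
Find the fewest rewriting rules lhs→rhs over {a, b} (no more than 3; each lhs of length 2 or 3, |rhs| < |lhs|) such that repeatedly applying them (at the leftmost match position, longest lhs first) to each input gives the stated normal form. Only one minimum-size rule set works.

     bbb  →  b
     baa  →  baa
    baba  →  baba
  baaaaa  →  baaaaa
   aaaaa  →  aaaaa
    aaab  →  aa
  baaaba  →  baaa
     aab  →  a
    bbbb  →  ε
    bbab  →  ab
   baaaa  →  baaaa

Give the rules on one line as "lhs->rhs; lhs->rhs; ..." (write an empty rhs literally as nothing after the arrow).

aab->a; bb->

  | bbb => b
  | baa
  | baba
  | baaaaa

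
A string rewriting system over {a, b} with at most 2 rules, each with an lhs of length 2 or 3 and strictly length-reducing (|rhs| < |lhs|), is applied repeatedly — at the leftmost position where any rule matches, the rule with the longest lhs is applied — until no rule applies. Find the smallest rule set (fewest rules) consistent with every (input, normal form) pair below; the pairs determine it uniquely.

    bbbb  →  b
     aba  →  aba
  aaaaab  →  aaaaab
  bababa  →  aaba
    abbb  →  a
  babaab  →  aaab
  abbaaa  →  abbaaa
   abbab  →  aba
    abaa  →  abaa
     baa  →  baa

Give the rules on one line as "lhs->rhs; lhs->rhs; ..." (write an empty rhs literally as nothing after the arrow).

bab->a; bbb->

  | bbbb => b
  | aba
  | aaaaab
  | bababa => aaba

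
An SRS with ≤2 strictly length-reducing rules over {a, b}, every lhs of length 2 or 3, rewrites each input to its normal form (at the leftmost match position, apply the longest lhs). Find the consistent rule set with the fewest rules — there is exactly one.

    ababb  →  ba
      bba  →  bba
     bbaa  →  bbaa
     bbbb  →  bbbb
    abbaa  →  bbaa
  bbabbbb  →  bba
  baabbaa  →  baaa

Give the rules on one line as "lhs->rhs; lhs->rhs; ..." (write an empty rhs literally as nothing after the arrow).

ab->b; bab->ba

  | ababb => babb => bab => ba
  | bba
  | bbaa
  | bbbb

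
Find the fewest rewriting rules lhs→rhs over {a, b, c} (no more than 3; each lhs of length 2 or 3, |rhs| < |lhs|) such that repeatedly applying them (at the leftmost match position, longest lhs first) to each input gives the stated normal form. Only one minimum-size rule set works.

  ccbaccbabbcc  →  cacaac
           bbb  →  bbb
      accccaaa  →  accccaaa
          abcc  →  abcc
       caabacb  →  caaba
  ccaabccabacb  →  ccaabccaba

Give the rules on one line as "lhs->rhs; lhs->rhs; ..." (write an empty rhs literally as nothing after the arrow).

  | ccbaccbabbcc => caccbabbcc => cacabbcc => cacaac
  | bbb
  | accccaaa
  | abcc

bbc->a; cb->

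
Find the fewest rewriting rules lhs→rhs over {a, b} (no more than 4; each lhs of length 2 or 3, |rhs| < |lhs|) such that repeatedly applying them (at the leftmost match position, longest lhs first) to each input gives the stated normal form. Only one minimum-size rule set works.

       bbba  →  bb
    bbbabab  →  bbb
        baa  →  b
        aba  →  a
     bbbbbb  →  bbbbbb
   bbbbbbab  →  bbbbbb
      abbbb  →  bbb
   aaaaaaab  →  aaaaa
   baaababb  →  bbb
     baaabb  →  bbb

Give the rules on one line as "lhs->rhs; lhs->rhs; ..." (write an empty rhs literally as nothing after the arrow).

aab->; ab->; ba->b; bba->b

  | bbba => bb
  | bbbabab => bbbab => bbb
  | baa => ba => b
  | aba => a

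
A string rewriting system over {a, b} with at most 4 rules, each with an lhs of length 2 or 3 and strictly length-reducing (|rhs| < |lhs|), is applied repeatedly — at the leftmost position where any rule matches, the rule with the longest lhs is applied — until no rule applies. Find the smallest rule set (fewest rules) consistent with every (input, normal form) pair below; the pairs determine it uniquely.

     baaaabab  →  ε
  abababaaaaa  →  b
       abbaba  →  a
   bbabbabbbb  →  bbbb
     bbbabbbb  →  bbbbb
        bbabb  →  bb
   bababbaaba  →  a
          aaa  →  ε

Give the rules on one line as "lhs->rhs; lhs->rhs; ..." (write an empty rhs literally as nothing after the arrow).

  | baaaabab => aaabab => babab => ab => ε
  | abababaaaaa => ababaaaaa => abaaaaa => aaaaa => baaa => aa => b
  | abbaba => baba => a
  | bbabbabbbb => bbabbbb => bbbb

aa->b; ab->; ba->; bab->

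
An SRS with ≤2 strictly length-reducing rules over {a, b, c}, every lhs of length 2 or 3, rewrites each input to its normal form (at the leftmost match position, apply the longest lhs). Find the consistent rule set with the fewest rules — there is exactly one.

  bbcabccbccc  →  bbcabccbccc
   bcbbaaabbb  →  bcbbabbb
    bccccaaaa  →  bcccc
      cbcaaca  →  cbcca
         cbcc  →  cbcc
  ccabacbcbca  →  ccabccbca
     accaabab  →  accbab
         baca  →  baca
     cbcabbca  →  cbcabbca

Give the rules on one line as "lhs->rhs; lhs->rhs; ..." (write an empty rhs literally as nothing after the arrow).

aa->; acb->c

  | bbcabccbccc
  | bcbbaaabbb => bcbbabbb
  | bccccaaaa => bccccaa => bcccc
  | cbcaaca => cbcca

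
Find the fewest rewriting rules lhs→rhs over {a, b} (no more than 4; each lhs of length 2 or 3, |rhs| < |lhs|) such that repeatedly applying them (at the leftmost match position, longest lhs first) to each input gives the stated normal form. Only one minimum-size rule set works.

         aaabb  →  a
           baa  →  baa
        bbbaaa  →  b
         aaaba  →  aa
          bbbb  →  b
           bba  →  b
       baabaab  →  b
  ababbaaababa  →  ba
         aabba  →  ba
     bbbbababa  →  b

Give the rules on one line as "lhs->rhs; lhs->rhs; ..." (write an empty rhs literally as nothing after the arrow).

  | aaabb => ab => a
  | baa
  | bbbaaa => bbaaa => bbaa => bba => bb => b
  | aaaba => aa

aab->; ab->a; bb->b; bba->bb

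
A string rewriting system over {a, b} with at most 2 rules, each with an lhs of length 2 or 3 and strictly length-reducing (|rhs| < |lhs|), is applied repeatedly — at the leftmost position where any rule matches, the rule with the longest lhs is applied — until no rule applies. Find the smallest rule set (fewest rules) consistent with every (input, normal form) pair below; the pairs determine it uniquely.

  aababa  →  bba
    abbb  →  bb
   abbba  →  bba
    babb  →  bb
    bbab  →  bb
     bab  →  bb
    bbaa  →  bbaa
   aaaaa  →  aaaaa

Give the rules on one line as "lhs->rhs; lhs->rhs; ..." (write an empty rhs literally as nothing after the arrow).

ab->b; bbb->bb

  | aababa => ababa => baba => bba
  | abbb => bbb => bb
  | abbba => bbba => bba
  | babb => bbb => bb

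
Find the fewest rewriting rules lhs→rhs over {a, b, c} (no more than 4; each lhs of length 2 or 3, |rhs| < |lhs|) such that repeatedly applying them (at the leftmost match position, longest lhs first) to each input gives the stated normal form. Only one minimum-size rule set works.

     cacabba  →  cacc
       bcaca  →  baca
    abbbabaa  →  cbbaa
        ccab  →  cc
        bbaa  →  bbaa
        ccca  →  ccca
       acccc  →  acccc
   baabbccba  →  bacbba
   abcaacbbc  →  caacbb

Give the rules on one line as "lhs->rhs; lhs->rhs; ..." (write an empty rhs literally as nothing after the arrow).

ab->; abb->cb; bc->b; cba->c

  | cacabba => caccba => cacc
  | bcaca => baca
  | abbbabaa => cbbabaa => cbbaa
  | ccab => cc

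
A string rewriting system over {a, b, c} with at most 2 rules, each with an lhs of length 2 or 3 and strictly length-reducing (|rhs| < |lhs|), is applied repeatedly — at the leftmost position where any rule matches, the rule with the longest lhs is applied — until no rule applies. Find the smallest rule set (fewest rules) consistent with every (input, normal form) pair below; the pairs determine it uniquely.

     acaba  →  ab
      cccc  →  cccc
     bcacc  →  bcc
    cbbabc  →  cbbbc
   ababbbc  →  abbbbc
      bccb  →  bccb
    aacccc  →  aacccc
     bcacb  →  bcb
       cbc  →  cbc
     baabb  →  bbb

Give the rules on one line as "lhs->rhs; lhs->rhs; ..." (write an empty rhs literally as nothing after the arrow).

  | acaba => aba => ab
  | cccc
  | bcacc => bcc
  | cbbabc => cbbbc

ba->b; ca->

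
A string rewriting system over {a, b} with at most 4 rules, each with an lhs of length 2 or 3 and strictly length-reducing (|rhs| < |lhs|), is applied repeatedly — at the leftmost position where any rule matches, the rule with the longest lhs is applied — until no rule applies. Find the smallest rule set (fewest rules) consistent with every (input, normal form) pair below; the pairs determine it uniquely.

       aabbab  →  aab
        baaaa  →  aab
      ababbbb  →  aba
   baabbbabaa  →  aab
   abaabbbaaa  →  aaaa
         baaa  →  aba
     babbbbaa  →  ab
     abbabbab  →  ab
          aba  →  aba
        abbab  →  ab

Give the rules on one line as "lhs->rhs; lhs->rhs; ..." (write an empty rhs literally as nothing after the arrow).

baa->ab; bb->; bba->

  | aabbab => aab
  | baaaa => abaa => aab
  | ababbbb => ababb => aba
  | baabbbabaa => abbbbabaa => abbabaa => abaa => aab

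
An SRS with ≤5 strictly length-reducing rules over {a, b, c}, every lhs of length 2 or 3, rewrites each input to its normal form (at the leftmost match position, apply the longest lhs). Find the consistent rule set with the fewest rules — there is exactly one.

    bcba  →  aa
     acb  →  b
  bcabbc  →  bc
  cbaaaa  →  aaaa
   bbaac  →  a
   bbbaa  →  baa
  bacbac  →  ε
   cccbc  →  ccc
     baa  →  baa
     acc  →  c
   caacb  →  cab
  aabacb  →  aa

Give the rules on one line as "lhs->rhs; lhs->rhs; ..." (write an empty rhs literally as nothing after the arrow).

ac->; bb->; bcb->a; cb->

  | bcba => aa
  | acb => b
  | bcabbc => bcac => bc
  | cbaaaa => aaaa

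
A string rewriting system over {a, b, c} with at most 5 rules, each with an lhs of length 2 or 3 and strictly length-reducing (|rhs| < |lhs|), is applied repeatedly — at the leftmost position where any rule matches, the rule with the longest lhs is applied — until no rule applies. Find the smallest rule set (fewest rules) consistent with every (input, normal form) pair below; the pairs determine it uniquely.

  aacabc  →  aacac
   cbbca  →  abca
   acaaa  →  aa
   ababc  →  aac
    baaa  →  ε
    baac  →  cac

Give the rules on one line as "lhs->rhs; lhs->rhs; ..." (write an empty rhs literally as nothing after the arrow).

  | aacabc => aacac
  | cbbca => abca
  | acaaa => aa
  | ababc => acbc => aac

ba->c; caa->; cab->ca; cb->a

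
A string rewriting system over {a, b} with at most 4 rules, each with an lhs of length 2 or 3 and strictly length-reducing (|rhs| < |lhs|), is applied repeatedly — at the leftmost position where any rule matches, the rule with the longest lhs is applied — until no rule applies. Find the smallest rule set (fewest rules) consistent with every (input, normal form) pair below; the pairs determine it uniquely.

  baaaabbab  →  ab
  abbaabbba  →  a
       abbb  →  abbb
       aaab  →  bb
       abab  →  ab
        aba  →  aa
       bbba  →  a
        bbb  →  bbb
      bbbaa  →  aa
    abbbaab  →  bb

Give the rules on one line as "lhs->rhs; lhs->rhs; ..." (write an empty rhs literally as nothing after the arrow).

aaa->b; aab->ab; ba->a

  | baaaabbab => aaaabbab => babbab => abbab => abab => aab => ab
  | abbaabbba => abaabbba => aaabbba => bbbba => bbba => bba => ba => a
  | abbb
  | aaab => bb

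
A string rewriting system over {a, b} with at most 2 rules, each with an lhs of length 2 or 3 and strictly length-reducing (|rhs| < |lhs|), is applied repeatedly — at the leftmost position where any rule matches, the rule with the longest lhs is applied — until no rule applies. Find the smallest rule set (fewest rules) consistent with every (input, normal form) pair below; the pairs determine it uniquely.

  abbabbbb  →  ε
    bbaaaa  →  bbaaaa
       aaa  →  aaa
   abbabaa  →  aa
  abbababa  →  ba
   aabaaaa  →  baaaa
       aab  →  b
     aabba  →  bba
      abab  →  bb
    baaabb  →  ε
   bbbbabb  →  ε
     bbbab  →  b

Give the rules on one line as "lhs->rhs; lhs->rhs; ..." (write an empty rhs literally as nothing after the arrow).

ab->b; bbb->

  | abbabbbb => bbabbbb => bbbbbb => bbb => ε
  | bbaaaa
  | aaa
  | abbabaa => bbabaa => bbbaa => aa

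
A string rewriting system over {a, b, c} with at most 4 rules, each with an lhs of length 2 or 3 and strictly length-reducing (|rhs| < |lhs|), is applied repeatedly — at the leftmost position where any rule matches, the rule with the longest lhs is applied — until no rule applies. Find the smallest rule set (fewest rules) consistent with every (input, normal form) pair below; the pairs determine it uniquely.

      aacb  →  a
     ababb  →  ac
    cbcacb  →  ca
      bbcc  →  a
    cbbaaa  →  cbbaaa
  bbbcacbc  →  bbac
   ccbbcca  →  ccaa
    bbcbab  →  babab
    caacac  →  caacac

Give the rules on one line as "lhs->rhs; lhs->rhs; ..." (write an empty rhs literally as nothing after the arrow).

abb->cc; acb->; bc->a; bcc->c

  | aacb => a
  | ababb => abcc => ac
  | cbcacb => caacb => ca
  | bbcc => bc => a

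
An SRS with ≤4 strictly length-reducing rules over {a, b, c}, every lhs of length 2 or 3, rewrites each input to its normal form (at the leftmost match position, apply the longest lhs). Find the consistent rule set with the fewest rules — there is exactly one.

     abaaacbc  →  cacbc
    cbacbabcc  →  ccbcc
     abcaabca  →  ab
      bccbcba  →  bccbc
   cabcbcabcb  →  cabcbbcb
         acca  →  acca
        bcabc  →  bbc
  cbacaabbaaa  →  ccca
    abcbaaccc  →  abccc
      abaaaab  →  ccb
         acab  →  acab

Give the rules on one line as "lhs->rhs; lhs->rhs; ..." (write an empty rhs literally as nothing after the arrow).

aa->c; ba->; bca->b

  | abaaacbc => aaacbc => cacbc
  | cbacbabcc => ccbabcc => ccbcc
  | abcaabca => ababca => abca => ab
  | bccbcba => bccbc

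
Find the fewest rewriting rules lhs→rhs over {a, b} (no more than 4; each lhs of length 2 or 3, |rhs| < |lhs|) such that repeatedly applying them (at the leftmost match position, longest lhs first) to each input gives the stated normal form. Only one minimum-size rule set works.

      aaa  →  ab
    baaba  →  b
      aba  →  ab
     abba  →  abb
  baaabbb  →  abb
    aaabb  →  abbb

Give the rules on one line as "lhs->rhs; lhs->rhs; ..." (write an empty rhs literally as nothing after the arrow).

  | aaa => ab
  | baaba => baba => aa => b
  | aba => ab
  | abba => abb

aa->b; aaa->ab; ba->b; bab->a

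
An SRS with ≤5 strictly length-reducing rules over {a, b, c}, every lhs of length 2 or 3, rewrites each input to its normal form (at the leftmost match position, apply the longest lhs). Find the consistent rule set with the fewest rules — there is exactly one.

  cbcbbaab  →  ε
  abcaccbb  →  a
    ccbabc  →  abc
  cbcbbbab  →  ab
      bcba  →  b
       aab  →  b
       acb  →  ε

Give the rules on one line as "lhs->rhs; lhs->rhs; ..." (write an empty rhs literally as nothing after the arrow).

aa->; bb->; ca->; cb->a

  | cbcbbaab => acbbaab => aabaab => baab => bb => ε
  | abcaccbb => abccbb => abcab => abb => a
  | ccbabc => caabc => abc
  | cbcbbbab => acbbbab => aabbab => bbab => ab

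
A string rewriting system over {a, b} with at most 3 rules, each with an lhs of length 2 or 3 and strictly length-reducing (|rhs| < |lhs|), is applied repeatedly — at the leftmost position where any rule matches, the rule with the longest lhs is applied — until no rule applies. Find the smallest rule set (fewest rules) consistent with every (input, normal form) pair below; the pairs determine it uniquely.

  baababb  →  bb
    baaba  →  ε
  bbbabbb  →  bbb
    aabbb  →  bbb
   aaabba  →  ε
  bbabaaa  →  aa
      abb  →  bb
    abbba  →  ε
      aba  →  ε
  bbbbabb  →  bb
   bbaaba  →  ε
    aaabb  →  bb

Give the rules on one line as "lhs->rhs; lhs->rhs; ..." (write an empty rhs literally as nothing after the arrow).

ab->b; ba->; bba->ba

  | baababb => ababb => babb => bb
  | baaba => aba => ba => ε
  | bbbabbb => bbabbb => babbb => bbb
  | aabbb => abbb => bbb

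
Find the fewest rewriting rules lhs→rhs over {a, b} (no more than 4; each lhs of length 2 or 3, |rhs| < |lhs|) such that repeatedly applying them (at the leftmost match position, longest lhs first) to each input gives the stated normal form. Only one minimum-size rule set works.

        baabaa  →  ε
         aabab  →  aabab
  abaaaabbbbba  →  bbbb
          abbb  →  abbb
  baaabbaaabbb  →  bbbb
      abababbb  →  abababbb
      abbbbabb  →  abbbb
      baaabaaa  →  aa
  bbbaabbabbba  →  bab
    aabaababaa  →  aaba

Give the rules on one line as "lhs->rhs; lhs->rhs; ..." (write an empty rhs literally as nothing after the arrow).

  | baabaa => baa => ε
  | aabab
  | abaaaabbbbba => aaabbbbba => bbbbbba => bbbb
  | abbb

aaa->b; baa->; bba->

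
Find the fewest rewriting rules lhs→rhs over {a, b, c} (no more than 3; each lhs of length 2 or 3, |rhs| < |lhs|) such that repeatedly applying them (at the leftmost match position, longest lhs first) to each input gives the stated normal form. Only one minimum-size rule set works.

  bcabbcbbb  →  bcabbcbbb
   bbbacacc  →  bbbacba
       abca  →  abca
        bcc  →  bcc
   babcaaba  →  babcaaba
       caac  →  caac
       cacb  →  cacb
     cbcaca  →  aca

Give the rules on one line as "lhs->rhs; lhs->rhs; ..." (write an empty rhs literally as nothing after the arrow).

  | bcabbcbbb
  | bbbacacc => bbbacba
  | abca
  | bcc

acc->ba; cbc->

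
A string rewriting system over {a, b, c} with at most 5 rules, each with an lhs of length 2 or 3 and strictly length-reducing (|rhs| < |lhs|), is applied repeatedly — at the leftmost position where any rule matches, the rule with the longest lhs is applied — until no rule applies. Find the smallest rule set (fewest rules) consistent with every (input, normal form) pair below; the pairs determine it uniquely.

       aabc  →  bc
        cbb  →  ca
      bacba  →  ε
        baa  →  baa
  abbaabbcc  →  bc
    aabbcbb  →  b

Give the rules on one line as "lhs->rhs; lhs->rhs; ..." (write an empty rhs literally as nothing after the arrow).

ab->b; aba->; ac->b; bb->a

  | aabc => abc => bc
  | cbb => ca
  | bacba => bbba => aba => ε
  | baa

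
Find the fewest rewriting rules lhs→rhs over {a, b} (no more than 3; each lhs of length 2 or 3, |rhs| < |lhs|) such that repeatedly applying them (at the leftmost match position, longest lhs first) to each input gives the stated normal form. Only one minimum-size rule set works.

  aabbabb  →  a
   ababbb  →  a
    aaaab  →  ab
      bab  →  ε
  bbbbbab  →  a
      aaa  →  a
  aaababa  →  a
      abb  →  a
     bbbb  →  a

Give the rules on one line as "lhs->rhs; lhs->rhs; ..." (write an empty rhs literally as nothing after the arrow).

  | aabbabb => abbabb => aaabb => aabb => abb => aa => a
  | ababbb => abb => aa => a
  | aaaab => aaab => aab => ab
  | bab => ε

aa->a; bab->; bb->a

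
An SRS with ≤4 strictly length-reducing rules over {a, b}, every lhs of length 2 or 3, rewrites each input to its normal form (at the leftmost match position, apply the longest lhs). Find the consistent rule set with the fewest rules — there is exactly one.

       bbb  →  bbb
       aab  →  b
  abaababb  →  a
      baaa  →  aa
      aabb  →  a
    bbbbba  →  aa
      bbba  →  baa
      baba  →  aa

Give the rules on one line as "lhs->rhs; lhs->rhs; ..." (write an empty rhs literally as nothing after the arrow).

aaa->ba; ab->b; abb->; bba->aa

  | bbb
  | aab => ab => b
  | abaababb => baababb => bababb => bbabb => aabb => a
  | baaa => bba => aa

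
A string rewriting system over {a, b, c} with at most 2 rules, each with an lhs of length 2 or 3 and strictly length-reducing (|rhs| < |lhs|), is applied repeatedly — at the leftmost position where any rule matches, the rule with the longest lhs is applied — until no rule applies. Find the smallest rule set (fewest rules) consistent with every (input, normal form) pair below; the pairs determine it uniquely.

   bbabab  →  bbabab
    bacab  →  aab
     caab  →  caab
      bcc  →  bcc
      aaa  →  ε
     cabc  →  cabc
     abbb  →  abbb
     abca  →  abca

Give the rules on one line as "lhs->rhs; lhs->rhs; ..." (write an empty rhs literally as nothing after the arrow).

  | bbabab
  | bacab => aab
  | caab
  | bcc

aaa->; bac->a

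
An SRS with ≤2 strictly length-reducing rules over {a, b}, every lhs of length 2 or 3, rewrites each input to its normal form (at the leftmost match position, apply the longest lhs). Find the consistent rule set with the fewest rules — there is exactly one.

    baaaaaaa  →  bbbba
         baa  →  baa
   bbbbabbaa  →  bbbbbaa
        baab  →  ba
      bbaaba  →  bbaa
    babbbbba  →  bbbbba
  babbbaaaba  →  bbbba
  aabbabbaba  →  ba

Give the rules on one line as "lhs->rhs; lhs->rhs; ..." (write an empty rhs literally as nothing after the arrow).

aaa->ba; ab->

  | baaaaaaa => bbaaaaa => bbbaaa => bbbba
  | baa
  | bbbbabbaa => bbbbbaa
  | baab => ba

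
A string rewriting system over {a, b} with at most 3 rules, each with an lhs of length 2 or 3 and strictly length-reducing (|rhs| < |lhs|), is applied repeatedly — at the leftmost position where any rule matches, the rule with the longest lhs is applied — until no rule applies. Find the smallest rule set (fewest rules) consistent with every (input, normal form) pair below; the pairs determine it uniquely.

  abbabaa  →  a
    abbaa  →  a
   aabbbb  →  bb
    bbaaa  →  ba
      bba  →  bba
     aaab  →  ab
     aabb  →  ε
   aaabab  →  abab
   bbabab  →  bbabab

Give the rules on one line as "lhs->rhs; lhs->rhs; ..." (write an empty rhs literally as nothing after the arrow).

aa->a; abb->; baa->

  | abbabaa => abaa => a
  | abbaa => aa => a
  | aabbbb => abbbb => bb
  | bbaaa => ba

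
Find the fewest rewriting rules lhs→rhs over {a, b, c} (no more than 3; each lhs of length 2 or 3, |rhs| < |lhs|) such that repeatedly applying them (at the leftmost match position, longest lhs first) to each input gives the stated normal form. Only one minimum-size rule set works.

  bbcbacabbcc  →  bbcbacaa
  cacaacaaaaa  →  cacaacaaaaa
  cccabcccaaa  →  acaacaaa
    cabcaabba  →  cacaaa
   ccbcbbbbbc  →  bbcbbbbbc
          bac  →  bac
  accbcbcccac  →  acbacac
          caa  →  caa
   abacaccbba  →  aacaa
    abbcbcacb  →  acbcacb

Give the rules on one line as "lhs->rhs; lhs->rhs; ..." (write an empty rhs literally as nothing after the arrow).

ab->a; cc->a; ccb->bb

  | bbcbacabbcc => bbcbacabcc => bbcbacacc => bbcbacaa
  | cacaacaaaaa
  | cccabcccaaa => acabcccaaa => acacccaaa => acaacaaa
  | cabcaabba => cacaabba => cacaaba => cacaaa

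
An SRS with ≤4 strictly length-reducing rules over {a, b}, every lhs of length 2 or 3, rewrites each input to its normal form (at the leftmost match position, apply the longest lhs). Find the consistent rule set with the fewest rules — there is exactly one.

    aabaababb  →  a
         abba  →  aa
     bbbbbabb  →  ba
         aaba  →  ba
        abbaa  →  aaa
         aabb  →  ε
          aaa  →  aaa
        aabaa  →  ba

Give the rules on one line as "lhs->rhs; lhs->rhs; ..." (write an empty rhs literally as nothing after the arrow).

  | aabaababb => baababb => bababb => bbabb => abb => a
  | abba => aa
  | bbbbbabb => bbbabb => babb => ba
  | aaba => ba

aab->b; aba->ba; baa->ba; bb->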